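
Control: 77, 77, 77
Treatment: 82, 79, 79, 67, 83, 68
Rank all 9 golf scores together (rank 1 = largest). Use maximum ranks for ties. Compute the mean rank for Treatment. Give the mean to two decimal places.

Sorted (descending): 83, 82, 79, 79, 77, 77, 77, 68, 67
The 2 values of 79 occupy positions 3–4 → each gets rank 4.
The 3 values of 77 occupy positions 5–7 → each gets rank 7.
Treatment values → pooled ranks: 82→2, 79→4, 79→4, 67→9, 83→1, 68→8
Mean rank = (2 + 4 + 4 + 9 + 1 + 8) / 6 = 4.67

4.67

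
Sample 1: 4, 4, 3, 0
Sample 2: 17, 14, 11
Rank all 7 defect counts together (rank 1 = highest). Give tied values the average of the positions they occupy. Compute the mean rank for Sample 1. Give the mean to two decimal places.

Sorted (descending): 17, 14, 11, 4, 4, 3, 0
The 2 values of 4 occupy positions 4–5 → average rank (4+5)/2 = 4.5.
Sample 1 values → pooled ranks: 4→4.5, 4→4.5, 3→6, 0→7
Mean rank = (4.5 + 4.5 + 6 + 7) / 4 = 5.50

5.50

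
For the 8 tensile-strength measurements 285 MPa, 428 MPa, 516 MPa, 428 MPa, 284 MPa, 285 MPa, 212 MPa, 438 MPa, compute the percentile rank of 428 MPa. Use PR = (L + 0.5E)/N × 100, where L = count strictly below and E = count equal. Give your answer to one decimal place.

62.5

N = 8.
Strictly below 428: 4. Equal to 428: 2.
PR = (4 + 0.5·2)/8 × 100 = 62.5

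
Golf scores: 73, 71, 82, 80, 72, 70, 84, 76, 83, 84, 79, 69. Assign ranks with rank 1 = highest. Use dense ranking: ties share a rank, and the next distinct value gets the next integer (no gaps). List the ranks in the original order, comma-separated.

Sorted (descending): 84, 84, 83, 82, 80, 79, 76, 73, 72, 71, 70, 69
The 2 values of 84 share dense rank 1.
Remaining distinct values take the next consecutive integers.

7, 9, 3, 4, 8, 10, 1, 6, 2, 1, 5, 11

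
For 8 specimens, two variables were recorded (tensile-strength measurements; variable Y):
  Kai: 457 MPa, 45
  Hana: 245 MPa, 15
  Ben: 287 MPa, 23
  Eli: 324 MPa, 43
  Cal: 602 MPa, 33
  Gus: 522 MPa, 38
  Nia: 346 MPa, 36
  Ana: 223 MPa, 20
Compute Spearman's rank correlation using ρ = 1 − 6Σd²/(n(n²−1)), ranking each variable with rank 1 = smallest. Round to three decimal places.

0.619

Ranks of variable 1: 6, 2, 3, 4, 8, 7, 5, 1
Ranks of variable 2: 8, 1, 3, 7, 4, 6, 5, 2
d = r₁ − r₂: -2, 1, 0, -3, 4, 1, 0, -1
d²: 4, 1, 0, 9, 16, 1, 0, 1; Σd² = 32
ρ = 1 − 6·32/(8·63) = 1 − 192/504 = 0.619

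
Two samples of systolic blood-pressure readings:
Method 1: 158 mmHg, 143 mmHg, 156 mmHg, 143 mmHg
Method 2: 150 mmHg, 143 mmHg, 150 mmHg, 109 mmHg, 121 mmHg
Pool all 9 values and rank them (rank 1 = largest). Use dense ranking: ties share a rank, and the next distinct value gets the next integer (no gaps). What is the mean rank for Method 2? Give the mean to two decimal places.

4.20

Sorted (descending): 158, 156, 150, 150, 143, 143, 143, 121, 109
The 2 values of 150 share dense rank 3.
The 3 values of 143 share dense rank 4.
Remaining distinct values take the next consecutive integers.
Method 2 values → pooled ranks: 150→3, 143→4, 150→3, 109→6, 121→5
Mean rank = (3 + 4 + 3 + 6 + 5) / 5 = 4.20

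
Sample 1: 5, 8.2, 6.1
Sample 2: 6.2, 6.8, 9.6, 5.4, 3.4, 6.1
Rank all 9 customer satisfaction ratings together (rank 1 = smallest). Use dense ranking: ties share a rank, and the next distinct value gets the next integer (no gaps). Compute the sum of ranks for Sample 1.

13

Sorted (ascending): 3.4, 5, 5.4, 6.1, 6.1, 6.2, 6.8, 8.2, 9.6
The 2 values of 6.1 share dense rank 4.
Remaining distinct values take the next consecutive integers.
Sample 1 values → pooled ranks: 5→2, 8.2→7, 6.1→4
Rank sum = 2 + 7 + 4 = 13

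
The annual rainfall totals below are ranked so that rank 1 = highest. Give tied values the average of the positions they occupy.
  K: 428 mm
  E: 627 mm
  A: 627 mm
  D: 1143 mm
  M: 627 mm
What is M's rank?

Sorted (descending): 1143, 627, 627, 627, 428
The 3 values of 627 occupy positions 2–4 → average rank 3.
M has value 627 mm → rank 3.

3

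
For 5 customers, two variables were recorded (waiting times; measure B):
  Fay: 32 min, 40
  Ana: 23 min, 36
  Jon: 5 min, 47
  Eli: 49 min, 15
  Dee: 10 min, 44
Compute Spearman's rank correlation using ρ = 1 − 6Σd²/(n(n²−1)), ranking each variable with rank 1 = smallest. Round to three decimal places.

-0.900

Ranks of variable 1: 4, 3, 1, 5, 2
Ranks of variable 2: 3, 2, 5, 1, 4
d = r₁ − r₂: 1, 1, -4, 4, -2
d²: 1, 1, 16, 16, 4; Σd² = 38
ρ = 1 − 6·38/(5·24) = 1 − 228/120 = -0.900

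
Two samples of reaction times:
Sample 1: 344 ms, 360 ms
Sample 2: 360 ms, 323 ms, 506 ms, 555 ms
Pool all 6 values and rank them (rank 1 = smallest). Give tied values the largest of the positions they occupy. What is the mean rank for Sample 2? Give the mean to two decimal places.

Sorted (ascending): 323, 344, 360, 360, 506, 555
The 2 values of 360 occupy positions 3–4 → each gets rank 4.
Sample 2 values → pooled ranks: 360→4, 323→1, 506→5, 555→6
Mean rank = (4 + 1 + 5 + 6) / 4 = 4.00

4.00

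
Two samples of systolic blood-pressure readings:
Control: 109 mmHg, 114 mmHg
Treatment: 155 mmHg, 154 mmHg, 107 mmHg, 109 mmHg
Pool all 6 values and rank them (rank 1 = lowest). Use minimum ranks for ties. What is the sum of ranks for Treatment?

14

Sorted (ascending): 107, 109, 109, 114, 154, 155
The 2 values of 109 occupy positions 2–3 → each gets rank 2.
Treatment values → pooled ranks: 155→6, 154→5, 107→1, 109→2
Rank sum = 6 + 5 + 1 + 2 = 14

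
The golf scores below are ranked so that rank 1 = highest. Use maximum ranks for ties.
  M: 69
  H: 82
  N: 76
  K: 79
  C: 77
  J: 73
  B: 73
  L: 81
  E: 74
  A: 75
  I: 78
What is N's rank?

6

Sorted (descending): 82, 81, 79, 78, 77, 76, 75, 74, 73, 73, 69
The 2 values of 73 occupy positions 9–10 → each gets rank 10.
N has value 76 → rank 6.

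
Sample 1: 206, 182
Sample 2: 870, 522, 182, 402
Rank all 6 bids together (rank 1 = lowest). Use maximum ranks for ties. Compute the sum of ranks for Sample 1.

5

Sorted (ascending): 182, 182, 206, 402, 522, 870
The 2 values of 182 occupy positions 1–2 → each gets rank 2.
Sample 1 values → pooled ranks: 206→3, 182→2
Rank sum = 3 + 2 = 5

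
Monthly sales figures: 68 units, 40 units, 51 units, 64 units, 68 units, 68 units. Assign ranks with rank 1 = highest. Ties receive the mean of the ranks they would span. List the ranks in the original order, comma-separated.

Sorted (descending): 68, 68, 68, 64, 51, 40
The 3 values of 68 occupy positions 1–3 → average rank 2.

2, 6, 5, 4, 2, 2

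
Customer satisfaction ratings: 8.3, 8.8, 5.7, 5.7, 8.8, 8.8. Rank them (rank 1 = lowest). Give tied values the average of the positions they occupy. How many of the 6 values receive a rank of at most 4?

Sorted (ascending): 5.7, 5.7, 8.3, 8.8, 8.8, 8.8
The 2 values of 5.7 occupy positions 1–2 → average rank (1+2)/2 = 1.5.
The 3 values of 8.8 occupy positions 4–6 → average rank 5.
Ranks ≤ 4: {1.5, 1.5, 3} → 3 values.

3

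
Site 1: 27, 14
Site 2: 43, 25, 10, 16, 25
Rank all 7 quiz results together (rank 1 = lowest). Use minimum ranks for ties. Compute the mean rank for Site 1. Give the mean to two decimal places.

Sorted (ascending): 10, 14, 16, 25, 25, 27, 43
The 2 values of 25 occupy positions 4–5 → each gets rank 4.
Site 1 values → pooled ranks: 27→6, 14→2
Mean rank = (6 + 2) / 2 = 4.00

4.00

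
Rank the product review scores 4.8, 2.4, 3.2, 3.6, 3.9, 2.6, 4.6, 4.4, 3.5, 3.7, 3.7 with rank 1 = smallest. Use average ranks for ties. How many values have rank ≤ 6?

5

Sorted (ascending): 2.4, 2.6, 3.2, 3.5, 3.6, 3.7, 3.7, 3.9, 4.4, 4.6, 4.8
The 2 values of 3.7 occupy positions 6–7 → average rank (6+7)/2 = 6.5.
Ranks ≤ 6: {1, 2, 3, 4, 5} → 5 values.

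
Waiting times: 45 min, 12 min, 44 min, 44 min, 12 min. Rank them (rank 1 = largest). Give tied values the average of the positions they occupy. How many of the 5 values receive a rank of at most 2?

1

Sorted (descending): 45, 44, 44, 12, 12
The 2 values of 44 occupy positions 2–3 → average rank (2+3)/2 = 2.5.
The 2 values of 12 occupy positions 4–5 → average rank (4+5)/2 = 4.5.
Ranks ≤ 2: {1} → 1 value.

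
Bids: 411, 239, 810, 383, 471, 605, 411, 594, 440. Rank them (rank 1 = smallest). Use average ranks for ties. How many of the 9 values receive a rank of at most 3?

2

Sorted (ascending): 239, 383, 411, 411, 440, 471, 594, 605, 810
The 2 values of 411 occupy positions 3–4 → average rank (3+4)/2 = 3.5.
Ranks ≤ 3: {1, 2} → 2 values.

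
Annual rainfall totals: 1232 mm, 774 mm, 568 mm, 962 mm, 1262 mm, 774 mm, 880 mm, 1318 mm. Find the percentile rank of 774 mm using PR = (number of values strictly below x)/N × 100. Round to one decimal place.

12.5

N = 8.
Strictly below 774: 1. Equal to 774: 2.
PR = 1/8 × 100 = 12.5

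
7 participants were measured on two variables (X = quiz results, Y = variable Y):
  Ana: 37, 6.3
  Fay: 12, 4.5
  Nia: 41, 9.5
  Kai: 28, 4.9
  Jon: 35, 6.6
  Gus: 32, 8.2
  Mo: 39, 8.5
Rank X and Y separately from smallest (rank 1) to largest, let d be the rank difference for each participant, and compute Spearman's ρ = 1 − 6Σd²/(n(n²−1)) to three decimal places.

0.857

Ranks of variable 1: 5, 1, 7, 2, 4, 3, 6
Ranks of variable 2: 3, 1, 7, 2, 4, 5, 6
d = r₁ − r₂: 2, 0, 0, 0, 0, -2, 0
d²: 4, 0, 0, 0, 0, 4, 0; Σd² = 8
ρ = 1 − 6·8/(7·48) = 1 − 48/336 = 0.857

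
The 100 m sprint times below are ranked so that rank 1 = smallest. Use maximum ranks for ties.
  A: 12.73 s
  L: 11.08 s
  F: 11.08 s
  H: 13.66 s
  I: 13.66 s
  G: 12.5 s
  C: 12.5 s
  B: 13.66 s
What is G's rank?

Sorted (ascending): 11.08, 11.08, 12.5, 12.5, 12.73, 13.66, 13.66, 13.66
The 2 values of 11.08 occupy positions 1–2 → each gets rank 2.
The 2 values of 12.5 occupy positions 3–4 → each gets rank 4.
The 3 values of 13.66 occupy positions 6–8 → each gets rank 8.
G has value 12.5 s → rank 4.

4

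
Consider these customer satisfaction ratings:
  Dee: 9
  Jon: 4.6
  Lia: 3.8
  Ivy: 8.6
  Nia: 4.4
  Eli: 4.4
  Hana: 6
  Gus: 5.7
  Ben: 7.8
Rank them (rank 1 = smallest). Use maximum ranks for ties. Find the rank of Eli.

Sorted (ascending): 3.8, 4.4, 4.4, 4.6, 5.7, 6, 7.8, 8.6, 9
The 2 values of 4.4 occupy positions 2–3 → each gets rank 3.
Eli has value 4.4 → rank 3.

3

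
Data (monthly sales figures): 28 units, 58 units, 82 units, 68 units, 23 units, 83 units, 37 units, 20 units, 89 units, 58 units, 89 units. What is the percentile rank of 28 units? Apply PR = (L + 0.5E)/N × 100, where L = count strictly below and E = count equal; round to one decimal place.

22.7

N = 11.
Strictly below 28: 2. Equal to 28: 1.
PR = (2 + 0.5·1)/11 × 100 = 22.7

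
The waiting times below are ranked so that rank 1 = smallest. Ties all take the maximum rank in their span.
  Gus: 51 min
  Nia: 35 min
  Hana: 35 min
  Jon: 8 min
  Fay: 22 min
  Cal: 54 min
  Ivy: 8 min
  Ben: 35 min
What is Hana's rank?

6

Sorted (ascending): 8, 8, 22, 35, 35, 35, 51, 54
The 2 values of 8 occupy positions 1–2 → each gets rank 2.
The 3 values of 35 occupy positions 4–6 → each gets rank 6.
Hana has value 35 min → rank 6.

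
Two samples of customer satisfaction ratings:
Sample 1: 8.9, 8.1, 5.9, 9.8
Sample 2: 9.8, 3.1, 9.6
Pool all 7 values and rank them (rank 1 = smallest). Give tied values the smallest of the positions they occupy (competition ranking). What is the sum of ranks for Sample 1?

Sorted (ascending): 3.1, 5.9, 8.1, 8.9, 9.6, 9.8, 9.8
The 2 values of 9.8 occupy positions 6–7 → each gets rank 6.
Sample 1 values → pooled ranks: 8.9→4, 8.1→3, 5.9→2, 9.8→6
Rank sum = 4 + 3 + 2 + 6 = 15

15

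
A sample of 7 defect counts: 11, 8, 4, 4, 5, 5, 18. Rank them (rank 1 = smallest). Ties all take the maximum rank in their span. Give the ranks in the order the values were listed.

Sorted (ascending): 4, 4, 5, 5, 8, 11, 18
The 2 values of 4 occupy positions 1–2 → each gets rank 2.
The 2 values of 5 occupy positions 3–4 → each gets rank 4.

6, 5, 2, 2, 4, 4, 7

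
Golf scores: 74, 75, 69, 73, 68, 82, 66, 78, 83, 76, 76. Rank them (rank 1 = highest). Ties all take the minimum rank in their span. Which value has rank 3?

78

Sorted (descending): 83, 82, 78, 76, 76, 75, 74, 73, 69, 68, 66
The 2 values of 76 occupy positions 4–5 → each gets rank 4.
Rank 3 → value 78.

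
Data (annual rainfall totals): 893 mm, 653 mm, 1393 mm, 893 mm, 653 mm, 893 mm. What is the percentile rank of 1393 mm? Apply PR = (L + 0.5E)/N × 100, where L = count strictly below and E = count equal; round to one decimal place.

N = 6.
Strictly below 1393: 5. Equal to 1393: 1.
PR = (5 + 0.5·1)/6 × 100 = 91.7

91.7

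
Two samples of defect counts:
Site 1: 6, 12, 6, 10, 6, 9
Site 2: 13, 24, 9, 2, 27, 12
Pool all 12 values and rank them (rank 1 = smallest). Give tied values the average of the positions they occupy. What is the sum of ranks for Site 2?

48

Sorted (ascending): 2, 6, 6, 6, 9, 9, 10, 12, 12, 13, 24, 27
The 3 values of 6 occupy positions 2–4 → average rank 3.
The 2 values of 9 occupy positions 5–6 → average rank (5+6)/2 = 5.5.
The 2 values of 12 occupy positions 8–9 → average rank (8+9)/2 = 8.5.
Site 2 values → pooled ranks: 13→10, 24→11, 9→5.5, 2→1, 27→12, 12→8.5
Rank sum = 10 + 11 + 5.5 + 1 + 12 + 8.5 = 48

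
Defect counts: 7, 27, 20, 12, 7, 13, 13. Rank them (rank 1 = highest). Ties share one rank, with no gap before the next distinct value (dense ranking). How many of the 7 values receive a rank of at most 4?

Sorted (descending): 27, 20, 13, 13, 12, 7, 7
The 2 values of 13 share dense rank 3.
The 2 values of 7 share dense rank 5.
Remaining distinct values take the next consecutive integers.
Ranks ≤ 4: {1, 2, 3, 3, 4} → 5 values.

5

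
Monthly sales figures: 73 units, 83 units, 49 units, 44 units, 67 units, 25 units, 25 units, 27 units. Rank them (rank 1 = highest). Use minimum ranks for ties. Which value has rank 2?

Sorted (descending): 83, 73, 67, 49, 44, 27, 25, 25
The 2 values of 25 occupy positions 7–8 → each gets rank 7.
Rank 2 → value 73.

73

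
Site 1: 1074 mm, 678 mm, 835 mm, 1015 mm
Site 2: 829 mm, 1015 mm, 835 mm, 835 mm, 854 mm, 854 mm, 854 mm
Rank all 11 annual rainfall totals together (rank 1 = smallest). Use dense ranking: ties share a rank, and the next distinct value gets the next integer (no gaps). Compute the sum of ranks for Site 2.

25

Sorted (ascending): 678, 829, 835, 835, 835, 854, 854, 854, 1015, 1015, 1074
The 3 values of 835 share dense rank 3.
The 3 values of 854 share dense rank 4.
The 2 values of 1015 share dense rank 5.
Remaining distinct values take the next consecutive integers.
Site 2 values → pooled ranks: 829→2, 1015→5, 835→3, 835→3, 854→4, 854→4, 854→4
Rank sum = 2 + 5 + 3 + 3 + 4 + 4 + 4 = 25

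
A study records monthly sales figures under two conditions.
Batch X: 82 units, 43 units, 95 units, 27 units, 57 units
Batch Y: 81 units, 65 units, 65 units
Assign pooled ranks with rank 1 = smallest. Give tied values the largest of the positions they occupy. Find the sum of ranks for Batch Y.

16

Sorted (ascending): 27, 43, 57, 65, 65, 81, 82, 95
The 2 values of 65 occupy positions 4–5 → each gets rank 5.
Batch Y values → pooled ranks: 81→6, 65→5, 65→5
Rank sum = 6 + 5 + 5 = 16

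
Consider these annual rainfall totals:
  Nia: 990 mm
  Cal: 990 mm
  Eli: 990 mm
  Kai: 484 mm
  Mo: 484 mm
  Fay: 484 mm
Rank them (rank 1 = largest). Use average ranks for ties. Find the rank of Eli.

Sorted (descending): 990, 990, 990, 484, 484, 484
The 3 values of 990 occupy positions 1–3 → average rank 2.
The 3 values of 484 occupy positions 4–6 → average rank 5.
Eli has value 990 mm → rank 2.

2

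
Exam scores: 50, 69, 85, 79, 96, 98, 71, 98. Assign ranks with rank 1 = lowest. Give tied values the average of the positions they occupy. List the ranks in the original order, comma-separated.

1, 2, 5, 4, 6, 7.5, 3, 7.5

Sorted (ascending): 50, 69, 71, 79, 85, 96, 98, 98
The 2 values of 98 occupy positions 7–8 → average rank (7+8)/2 = 7.5.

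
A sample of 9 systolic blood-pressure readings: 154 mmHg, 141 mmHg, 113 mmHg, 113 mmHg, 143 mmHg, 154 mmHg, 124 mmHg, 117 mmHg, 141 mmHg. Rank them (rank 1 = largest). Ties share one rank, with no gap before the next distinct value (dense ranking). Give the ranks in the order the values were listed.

1, 3, 6, 6, 2, 1, 4, 5, 3

Sorted (descending): 154, 154, 143, 141, 141, 124, 117, 113, 113
The 2 values of 154 share dense rank 1.
The 2 values of 141 share dense rank 3.
The 2 values of 113 share dense rank 6.
Remaining distinct values take the next consecutive integers.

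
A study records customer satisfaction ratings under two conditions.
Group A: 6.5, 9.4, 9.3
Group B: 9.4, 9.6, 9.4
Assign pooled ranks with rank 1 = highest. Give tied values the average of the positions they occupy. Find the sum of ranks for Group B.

7

Sorted (descending): 9.6, 9.4, 9.4, 9.4, 9.3, 6.5
The 3 values of 9.4 occupy positions 2–4 → average rank 3.
Group B values → pooled ranks: 9.4→3, 9.6→1, 9.4→3
Rank sum = 3 + 1 + 3 = 7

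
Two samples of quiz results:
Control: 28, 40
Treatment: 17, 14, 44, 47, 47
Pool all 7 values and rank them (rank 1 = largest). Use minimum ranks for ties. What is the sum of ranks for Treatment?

18

Sorted (descending): 47, 47, 44, 40, 28, 17, 14
The 2 values of 47 occupy positions 1–2 → each gets rank 1.
Treatment values → pooled ranks: 17→6, 14→7, 44→3, 47→1, 47→1
Rank sum = 6 + 7 + 3 + 1 + 1 = 18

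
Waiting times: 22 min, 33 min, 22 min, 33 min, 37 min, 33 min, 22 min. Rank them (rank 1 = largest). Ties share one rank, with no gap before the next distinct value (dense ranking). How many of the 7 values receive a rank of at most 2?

Sorted (descending): 37, 33, 33, 33, 22, 22, 22
The 3 values of 33 share dense rank 2.
The 3 values of 22 share dense rank 3.
Remaining distinct values take the next consecutive integers.
Ranks ≤ 2: {1, 2, 2, 2} → 4 values.

4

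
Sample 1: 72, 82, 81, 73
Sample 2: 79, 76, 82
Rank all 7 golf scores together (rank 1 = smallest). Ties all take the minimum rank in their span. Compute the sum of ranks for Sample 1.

14

Sorted (ascending): 72, 73, 76, 79, 81, 82, 82
The 2 values of 82 occupy positions 6–7 → each gets rank 6.
Sample 1 values → pooled ranks: 72→1, 82→6, 81→5, 73→2
Rank sum = 1 + 6 + 5 + 2 = 14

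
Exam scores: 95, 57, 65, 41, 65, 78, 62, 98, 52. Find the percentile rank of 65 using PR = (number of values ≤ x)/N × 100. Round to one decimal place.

N = 9.
Strictly below 65: 4. Equal to 65: 2.
PR = 6/9 × 100 = 66.7

66.7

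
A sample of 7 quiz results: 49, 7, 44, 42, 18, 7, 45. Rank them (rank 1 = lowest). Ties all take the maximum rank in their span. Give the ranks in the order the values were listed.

7, 2, 5, 4, 3, 2, 6

Sorted (ascending): 7, 7, 18, 42, 44, 45, 49
The 2 values of 7 occupy positions 1–2 → each gets rank 2.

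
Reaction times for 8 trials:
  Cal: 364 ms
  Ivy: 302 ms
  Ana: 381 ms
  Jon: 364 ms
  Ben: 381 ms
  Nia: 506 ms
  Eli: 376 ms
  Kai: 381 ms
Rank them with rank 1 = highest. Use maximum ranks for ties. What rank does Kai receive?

Sorted (descending): 506, 381, 381, 381, 376, 364, 364, 302
The 3 values of 381 occupy positions 2–4 → each gets rank 4.
The 2 values of 364 occupy positions 6–7 → each gets rank 7.
Kai has value 381 ms → rank 4.

4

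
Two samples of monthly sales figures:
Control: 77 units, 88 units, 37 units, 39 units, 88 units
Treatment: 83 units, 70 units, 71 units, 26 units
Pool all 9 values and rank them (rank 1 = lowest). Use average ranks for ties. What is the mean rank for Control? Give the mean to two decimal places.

5.60

Sorted (ascending): 26, 37, 39, 70, 71, 77, 83, 88, 88
The 2 values of 88 occupy positions 8–9 → average rank (8+9)/2 = 8.5.
Control values → pooled ranks: 77→6, 88→8.5, 37→2, 39→3, 88→8.5
Mean rank = (6 + 8.5 + 2 + 3 + 8.5) / 5 = 5.60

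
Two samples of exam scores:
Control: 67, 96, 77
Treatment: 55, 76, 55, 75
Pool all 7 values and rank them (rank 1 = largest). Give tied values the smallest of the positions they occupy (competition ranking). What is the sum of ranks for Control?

Sorted (descending): 96, 77, 76, 75, 67, 55, 55
The 2 values of 55 occupy positions 6–7 → each gets rank 6.
Control values → pooled ranks: 67→5, 96→1, 77→2
Rank sum = 5 + 1 + 2 = 8

8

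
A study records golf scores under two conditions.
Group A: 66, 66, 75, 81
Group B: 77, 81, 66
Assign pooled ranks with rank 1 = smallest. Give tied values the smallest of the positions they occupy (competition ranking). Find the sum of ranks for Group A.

12

Sorted (ascending): 66, 66, 66, 75, 77, 81, 81
The 3 values of 66 occupy positions 1–3 → each gets rank 1.
The 2 values of 81 occupy positions 6–7 → each gets rank 6.
Group A values → pooled ranks: 66→1, 66→1, 75→4, 81→6
Rank sum = 1 + 1 + 4 + 6 = 12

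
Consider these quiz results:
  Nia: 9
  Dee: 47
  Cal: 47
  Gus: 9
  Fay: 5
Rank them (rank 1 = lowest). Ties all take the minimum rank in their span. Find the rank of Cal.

Sorted (ascending): 5, 9, 9, 47, 47
The 2 values of 9 occupy positions 2–3 → each gets rank 2.
The 2 values of 47 occupy positions 4–5 → each gets rank 4.
Cal has value 47 → rank 4.

4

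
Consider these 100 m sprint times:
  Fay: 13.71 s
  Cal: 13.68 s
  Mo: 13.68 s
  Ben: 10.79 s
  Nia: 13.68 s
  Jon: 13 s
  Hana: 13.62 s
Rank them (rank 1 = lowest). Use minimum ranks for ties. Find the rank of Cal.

Sorted (ascending): 10.79, 13, 13.62, 13.68, 13.68, 13.68, 13.71
The 3 values of 13.68 occupy positions 4–6 → each gets rank 4.
Cal has value 13.68 s → rank 4.

4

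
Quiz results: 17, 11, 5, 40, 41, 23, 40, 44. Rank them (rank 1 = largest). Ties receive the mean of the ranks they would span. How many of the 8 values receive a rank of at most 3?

Sorted (descending): 44, 41, 40, 40, 23, 17, 11, 5
The 2 values of 40 occupy positions 3–4 → average rank (3+4)/2 = 3.5.
Ranks ≤ 3: {1, 2} → 2 values.

2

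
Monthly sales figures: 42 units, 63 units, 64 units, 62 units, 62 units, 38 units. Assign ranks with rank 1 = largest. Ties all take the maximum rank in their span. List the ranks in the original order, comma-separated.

Sorted (descending): 64, 63, 62, 62, 42, 38
The 2 values of 62 occupy positions 3–4 → each gets rank 4.

5, 2, 1, 4, 4, 6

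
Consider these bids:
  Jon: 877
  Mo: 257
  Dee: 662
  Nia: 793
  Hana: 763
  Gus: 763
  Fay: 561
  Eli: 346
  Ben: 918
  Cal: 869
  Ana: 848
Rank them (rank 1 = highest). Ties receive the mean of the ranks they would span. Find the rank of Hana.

6.5

Sorted (descending): 918, 877, 869, 848, 793, 763, 763, 662, 561, 346, 257
The 2 values of 763 occupy positions 6–7 → average rank (6+7)/2 = 6.5.
Hana has value 763 → rank 6.5.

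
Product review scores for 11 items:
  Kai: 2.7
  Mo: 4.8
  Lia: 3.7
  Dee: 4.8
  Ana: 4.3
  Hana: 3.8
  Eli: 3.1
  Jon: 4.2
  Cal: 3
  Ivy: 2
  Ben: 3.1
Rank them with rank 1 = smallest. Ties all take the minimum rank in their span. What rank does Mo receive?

10

Sorted (ascending): 2, 2.7, 3, 3.1, 3.1, 3.7, 3.8, 4.2, 4.3, 4.8, 4.8
The 2 values of 3.1 occupy positions 4–5 → each gets rank 4.
The 2 values of 4.8 occupy positions 10–11 → each gets rank 10.
Mo has value 4.8 → rank 10.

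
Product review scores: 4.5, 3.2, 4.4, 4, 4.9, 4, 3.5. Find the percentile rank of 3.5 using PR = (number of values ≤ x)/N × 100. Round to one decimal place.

N = 7.
Strictly below 3.5: 1. Equal to 3.5: 1.
PR = 2/7 × 100 = 28.6

28.6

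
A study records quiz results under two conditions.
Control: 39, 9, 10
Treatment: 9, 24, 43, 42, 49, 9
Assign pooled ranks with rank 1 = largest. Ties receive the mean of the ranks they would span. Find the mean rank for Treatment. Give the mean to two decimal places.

4.50

Sorted (descending): 49, 43, 42, 39, 24, 10, 9, 9, 9
The 3 values of 9 occupy positions 7–9 → average rank 8.
Treatment values → pooled ranks: 9→8, 24→5, 43→2, 42→3, 49→1, 9→8
Mean rank = (8 + 5 + 2 + 3 + 1 + 8) / 6 = 4.50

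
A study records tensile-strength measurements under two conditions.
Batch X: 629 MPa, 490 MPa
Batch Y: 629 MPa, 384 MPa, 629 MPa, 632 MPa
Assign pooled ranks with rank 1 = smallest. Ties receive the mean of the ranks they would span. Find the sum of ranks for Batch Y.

15

Sorted (ascending): 384, 490, 629, 629, 629, 632
The 3 values of 629 occupy positions 3–5 → average rank 4.
Batch Y values → pooled ranks: 629→4, 384→1, 629→4, 632→6
Rank sum = 4 + 1 + 4 + 6 = 15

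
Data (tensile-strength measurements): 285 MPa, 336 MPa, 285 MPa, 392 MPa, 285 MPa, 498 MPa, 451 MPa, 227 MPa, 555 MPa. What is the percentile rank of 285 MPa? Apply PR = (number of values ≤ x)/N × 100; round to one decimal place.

N = 9.
Strictly below 285: 1. Equal to 285: 3.
PR = 4/9 × 100 = 44.4

44.4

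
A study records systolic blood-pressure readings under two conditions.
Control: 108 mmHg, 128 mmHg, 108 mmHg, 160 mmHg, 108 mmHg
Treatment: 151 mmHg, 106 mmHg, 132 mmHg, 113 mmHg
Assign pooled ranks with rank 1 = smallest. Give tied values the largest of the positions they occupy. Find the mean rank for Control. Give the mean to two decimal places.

Sorted (ascending): 106, 108, 108, 108, 113, 128, 132, 151, 160
The 3 values of 108 occupy positions 2–4 → each gets rank 4.
Control values → pooled ranks: 108→4, 128→6, 108→4, 160→9, 108→4
Mean rank = (4 + 6 + 4 + 9 + 4) / 5 = 5.40

5.40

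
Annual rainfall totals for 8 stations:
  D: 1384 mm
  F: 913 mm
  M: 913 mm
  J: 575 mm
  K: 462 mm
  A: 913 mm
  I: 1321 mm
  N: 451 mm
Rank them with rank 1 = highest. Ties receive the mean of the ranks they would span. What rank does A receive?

4

Sorted (descending): 1384, 1321, 913, 913, 913, 575, 462, 451
The 3 values of 913 occupy positions 3–5 → average rank 4.
A has value 913 mm → rank 4.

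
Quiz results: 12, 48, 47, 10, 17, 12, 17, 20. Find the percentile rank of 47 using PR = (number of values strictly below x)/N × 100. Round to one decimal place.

N = 8.
Strictly below 47: 6. Equal to 47: 1.
PR = 6/8 × 100 = 75.0

75.0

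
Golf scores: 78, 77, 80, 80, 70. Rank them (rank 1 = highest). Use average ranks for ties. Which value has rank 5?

70

Sorted (descending): 80, 80, 78, 77, 70
The 2 values of 80 occupy positions 1–2 → average rank (1+2)/2 = 1.5.
Rank 5 → value 70.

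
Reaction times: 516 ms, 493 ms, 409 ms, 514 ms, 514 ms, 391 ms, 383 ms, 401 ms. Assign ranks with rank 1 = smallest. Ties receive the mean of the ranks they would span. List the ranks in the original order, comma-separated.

Sorted (ascending): 383, 391, 401, 409, 493, 514, 514, 516
The 2 values of 514 occupy positions 6–7 → average rank (6+7)/2 = 6.5.

8, 5, 4, 6.5, 6.5, 2, 1, 3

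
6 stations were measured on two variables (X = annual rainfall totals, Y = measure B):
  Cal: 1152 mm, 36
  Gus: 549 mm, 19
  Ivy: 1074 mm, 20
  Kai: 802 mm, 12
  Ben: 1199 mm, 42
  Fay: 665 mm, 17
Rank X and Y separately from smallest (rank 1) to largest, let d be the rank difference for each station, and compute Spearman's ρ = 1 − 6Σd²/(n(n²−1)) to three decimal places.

Ranks of variable 1: 5, 1, 4, 3, 6, 2
Ranks of variable 2: 5, 3, 4, 1, 6, 2
d = r₁ − r₂: 0, -2, 0, 2, 0, 0
d²: 0, 4, 0, 4, 0, 0; Σd² = 8
ρ = 1 − 6·8/(6·35) = 1 − 48/210 = 0.771

0.771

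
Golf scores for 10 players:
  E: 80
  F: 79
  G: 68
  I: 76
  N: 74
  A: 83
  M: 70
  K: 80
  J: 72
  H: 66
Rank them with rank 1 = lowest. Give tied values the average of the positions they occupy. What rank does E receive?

Sorted (ascending): 66, 68, 70, 72, 74, 76, 79, 80, 80, 83
The 2 values of 80 occupy positions 8–9 → average rank (8+9)/2 = 8.5.
E has value 80 → rank 8.5.

8.5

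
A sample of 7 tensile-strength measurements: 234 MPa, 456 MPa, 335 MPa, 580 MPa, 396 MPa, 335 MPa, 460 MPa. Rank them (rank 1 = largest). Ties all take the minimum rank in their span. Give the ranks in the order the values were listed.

Sorted (descending): 580, 460, 456, 396, 335, 335, 234
The 2 values of 335 occupy positions 5–6 → each gets rank 5.

7, 3, 5, 1, 4, 5, 2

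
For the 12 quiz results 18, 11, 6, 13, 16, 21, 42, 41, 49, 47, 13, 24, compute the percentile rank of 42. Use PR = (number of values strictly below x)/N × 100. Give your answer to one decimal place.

N = 12.
Strictly below 42: 9. Equal to 42: 1.
PR = 9/12 × 100 = 75.0

75.0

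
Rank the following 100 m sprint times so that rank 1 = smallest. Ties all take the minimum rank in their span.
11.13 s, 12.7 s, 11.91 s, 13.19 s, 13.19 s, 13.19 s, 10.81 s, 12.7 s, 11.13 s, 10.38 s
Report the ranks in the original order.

Sorted (ascending): 10.38, 10.81, 11.13, 11.13, 11.91, 12.7, 12.7, 13.19, 13.19, 13.19
The 2 values of 11.13 occupy positions 3–4 → each gets rank 3.
The 2 values of 12.7 occupy positions 6–7 → each gets rank 6.
The 3 values of 13.19 occupy positions 8–10 → each gets rank 8.

3, 6, 5, 8, 8, 8, 2, 6, 3, 1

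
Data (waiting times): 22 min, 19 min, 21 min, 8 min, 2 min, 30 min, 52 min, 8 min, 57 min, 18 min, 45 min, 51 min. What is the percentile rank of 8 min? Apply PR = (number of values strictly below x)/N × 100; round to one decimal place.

8.3

N = 12.
Strictly below 8: 1. Equal to 8: 2.
PR = 1/12 × 100 = 8.3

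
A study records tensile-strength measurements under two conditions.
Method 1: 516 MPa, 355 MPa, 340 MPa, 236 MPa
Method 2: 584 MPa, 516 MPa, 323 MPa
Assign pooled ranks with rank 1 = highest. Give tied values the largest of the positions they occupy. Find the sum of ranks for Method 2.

Sorted (descending): 584, 516, 516, 355, 340, 323, 236
The 2 values of 516 occupy positions 2–3 → each gets rank 3.
Method 2 values → pooled ranks: 584→1, 516→3, 323→6
Rank sum = 1 + 3 + 6 = 10

10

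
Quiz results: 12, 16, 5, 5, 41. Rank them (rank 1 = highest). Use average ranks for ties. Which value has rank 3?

Sorted (descending): 41, 16, 12, 5, 5
The 2 values of 5 occupy positions 4–5 → average rank (4+5)/2 = 4.5.
Rank 3 → value 12.

12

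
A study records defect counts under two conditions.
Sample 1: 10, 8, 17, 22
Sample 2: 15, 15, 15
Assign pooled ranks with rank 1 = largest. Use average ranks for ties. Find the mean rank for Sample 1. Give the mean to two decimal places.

4.00

Sorted (descending): 22, 17, 15, 15, 15, 10, 8
The 3 values of 15 occupy positions 3–5 → average rank 4.
Sample 1 values → pooled ranks: 10→6, 8→7, 17→2, 22→1
Mean rank = (6 + 7 + 2 + 1) / 4 = 4.00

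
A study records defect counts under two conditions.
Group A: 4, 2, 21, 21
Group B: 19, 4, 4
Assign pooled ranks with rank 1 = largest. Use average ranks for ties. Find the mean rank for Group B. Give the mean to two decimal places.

4.33

Sorted (descending): 21, 21, 19, 4, 4, 4, 2
The 2 values of 21 occupy positions 1–2 → average rank (1+2)/2 = 1.5.
The 3 values of 4 occupy positions 4–6 → average rank 5.
Group B values → pooled ranks: 19→3, 4→5, 4→5
Mean rank = (3 + 5 + 5) / 3 = 4.33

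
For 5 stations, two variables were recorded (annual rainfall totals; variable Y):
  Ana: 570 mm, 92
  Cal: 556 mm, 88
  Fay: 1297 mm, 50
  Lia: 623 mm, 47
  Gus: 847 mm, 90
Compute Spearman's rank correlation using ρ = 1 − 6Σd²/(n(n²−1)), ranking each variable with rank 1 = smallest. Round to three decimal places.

Ranks of variable 1: 2, 1, 5, 3, 4
Ranks of variable 2: 5, 3, 2, 1, 4
d = r₁ − r₂: -3, -2, 3, 2, 0
d²: 9, 4, 9, 4, 0; Σd² = 26
ρ = 1 − 6·26/(5·24) = 1 − 156/120 = -0.300

-0.300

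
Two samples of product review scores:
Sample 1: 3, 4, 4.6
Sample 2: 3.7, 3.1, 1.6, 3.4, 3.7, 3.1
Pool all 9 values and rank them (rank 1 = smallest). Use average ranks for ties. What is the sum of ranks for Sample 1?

19

Sorted (ascending): 1.6, 3, 3.1, 3.1, 3.4, 3.7, 3.7, 4, 4.6
The 2 values of 3.1 occupy positions 3–4 → average rank (3+4)/2 = 3.5.
The 2 values of 3.7 occupy positions 6–7 → average rank (6+7)/2 = 6.5.
Sample 1 values → pooled ranks: 3→2, 4→8, 4.6→9
Rank sum = 2 + 8 + 9 = 19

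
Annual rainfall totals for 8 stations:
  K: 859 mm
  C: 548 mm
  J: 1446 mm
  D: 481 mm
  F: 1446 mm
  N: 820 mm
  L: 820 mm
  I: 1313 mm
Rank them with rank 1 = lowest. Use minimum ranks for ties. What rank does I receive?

Sorted (ascending): 481, 548, 820, 820, 859, 1313, 1446, 1446
The 2 values of 820 occupy positions 3–4 → each gets rank 3.
The 2 values of 1446 occupy positions 7–8 → each gets rank 7.
I has value 1313 mm → rank 6.

6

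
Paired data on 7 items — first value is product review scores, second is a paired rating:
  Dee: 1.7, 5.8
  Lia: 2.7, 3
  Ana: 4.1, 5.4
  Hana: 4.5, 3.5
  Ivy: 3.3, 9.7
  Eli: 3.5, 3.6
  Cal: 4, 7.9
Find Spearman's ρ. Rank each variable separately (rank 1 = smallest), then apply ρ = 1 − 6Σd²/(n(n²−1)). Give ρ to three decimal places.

-0.143

Ranks of variable 1: 1, 2, 6, 7, 3, 4, 5
Ranks of variable 2: 5, 1, 4, 2, 7, 3, 6
d = r₁ − r₂: -4, 1, 2, 5, -4, 1, -1
d²: 16, 1, 4, 25, 16, 1, 1; Σd² = 64
ρ = 1 − 6·64/(7·48) = 1 − 384/336 = -0.143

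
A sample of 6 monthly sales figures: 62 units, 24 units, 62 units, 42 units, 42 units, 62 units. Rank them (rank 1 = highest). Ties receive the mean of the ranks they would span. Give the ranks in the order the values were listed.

Sorted (descending): 62, 62, 62, 42, 42, 24
The 3 values of 62 occupy positions 1–3 → average rank 2.
The 2 values of 42 occupy positions 4–5 → average rank (4+5)/2 = 4.5.

2, 6, 2, 4.5, 4.5, 2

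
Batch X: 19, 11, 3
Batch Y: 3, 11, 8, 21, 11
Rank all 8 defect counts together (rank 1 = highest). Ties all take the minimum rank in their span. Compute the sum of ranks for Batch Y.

20

Sorted (descending): 21, 19, 11, 11, 11, 8, 3, 3
The 3 values of 11 occupy positions 3–5 → each gets rank 3.
The 2 values of 3 occupy positions 7–8 → each gets rank 7.
Batch Y values → pooled ranks: 3→7, 11→3, 8→6, 21→1, 11→3
Rank sum = 7 + 3 + 6 + 1 + 3 = 20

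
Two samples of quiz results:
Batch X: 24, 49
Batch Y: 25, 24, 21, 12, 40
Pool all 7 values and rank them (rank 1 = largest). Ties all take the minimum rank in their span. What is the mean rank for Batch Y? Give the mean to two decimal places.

Sorted (descending): 49, 40, 25, 24, 24, 21, 12
The 2 values of 24 occupy positions 4–5 → each gets rank 4.
Batch Y values → pooled ranks: 25→3, 24→4, 21→6, 12→7, 40→2
Mean rank = (3 + 4 + 6 + 7 + 2) / 5 = 4.40

4.40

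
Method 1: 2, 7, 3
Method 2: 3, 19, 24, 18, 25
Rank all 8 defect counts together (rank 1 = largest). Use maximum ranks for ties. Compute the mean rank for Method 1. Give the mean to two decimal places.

6.67

Sorted (descending): 25, 24, 19, 18, 7, 3, 3, 2
The 2 values of 3 occupy positions 6–7 → each gets rank 7.
Method 1 values → pooled ranks: 2→8, 7→5, 3→7
Mean rank = (8 + 5 + 7) / 3 = 6.67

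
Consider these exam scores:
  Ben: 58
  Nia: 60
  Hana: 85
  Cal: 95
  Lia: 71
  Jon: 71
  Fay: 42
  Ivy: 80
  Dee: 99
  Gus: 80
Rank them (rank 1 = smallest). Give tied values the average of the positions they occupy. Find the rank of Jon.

4.5

Sorted (ascending): 42, 58, 60, 71, 71, 80, 80, 85, 95, 99
The 2 values of 71 occupy positions 4–5 → average rank (4+5)/2 = 4.5.
The 2 values of 80 occupy positions 6–7 → average rank (6+7)/2 = 6.5.
Jon has value 71 → rank 4.5.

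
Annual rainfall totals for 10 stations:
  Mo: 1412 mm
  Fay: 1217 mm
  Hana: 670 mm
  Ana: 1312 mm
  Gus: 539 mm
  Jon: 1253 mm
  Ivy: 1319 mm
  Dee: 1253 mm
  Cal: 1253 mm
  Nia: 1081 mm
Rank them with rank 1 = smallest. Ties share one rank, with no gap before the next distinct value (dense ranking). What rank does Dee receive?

5

Sorted (ascending): 539, 670, 1081, 1217, 1253, 1253, 1253, 1312, 1319, 1412
The 3 values of 1253 share dense rank 5.
Remaining distinct values take the next consecutive integers.
Dee has value 1253 mm → rank 5.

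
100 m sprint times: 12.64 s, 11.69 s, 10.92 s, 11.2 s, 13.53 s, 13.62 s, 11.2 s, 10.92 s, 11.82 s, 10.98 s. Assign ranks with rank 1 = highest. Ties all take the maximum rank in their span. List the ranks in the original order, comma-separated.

Sorted (descending): 13.62, 13.53, 12.64, 11.82, 11.69, 11.2, 11.2, 10.98, 10.92, 10.92
The 2 values of 11.2 occupy positions 6–7 → each gets rank 7.
The 2 values of 10.92 occupy positions 9–10 → each gets rank 10.

3, 5, 10, 7, 2, 1, 7, 10, 4, 8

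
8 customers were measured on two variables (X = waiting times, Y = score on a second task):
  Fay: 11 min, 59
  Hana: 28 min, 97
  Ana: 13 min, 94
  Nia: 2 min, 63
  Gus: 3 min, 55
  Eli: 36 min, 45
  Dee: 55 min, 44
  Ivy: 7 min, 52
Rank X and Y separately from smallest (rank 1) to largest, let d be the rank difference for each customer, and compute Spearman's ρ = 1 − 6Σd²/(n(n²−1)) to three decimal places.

Ranks of variable 1: 4, 6, 5, 1, 2, 7, 8, 3
Ranks of variable 2: 5, 8, 7, 6, 4, 2, 1, 3
d = r₁ − r₂: -1, -2, -2, -5, -2, 5, 7, 0
d²: 1, 4, 4, 25, 4, 25, 49, 0; Σd² = 112
ρ = 1 − 6·112/(8·63) = 1 − 672/504 = -0.333

-0.333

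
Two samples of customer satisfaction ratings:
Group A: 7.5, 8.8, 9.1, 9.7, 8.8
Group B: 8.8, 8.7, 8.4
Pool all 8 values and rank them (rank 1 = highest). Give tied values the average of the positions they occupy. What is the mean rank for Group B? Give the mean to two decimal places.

Sorted (descending): 9.7, 9.1, 8.8, 8.8, 8.8, 8.7, 8.4, 7.5
The 3 values of 8.8 occupy positions 3–5 → average rank 4.
Group B values → pooled ranks: 8.8→4, 8.7→6, 8.4→7
Mean rank = (4 + 6 + 7) / 3 = 5.67

5.67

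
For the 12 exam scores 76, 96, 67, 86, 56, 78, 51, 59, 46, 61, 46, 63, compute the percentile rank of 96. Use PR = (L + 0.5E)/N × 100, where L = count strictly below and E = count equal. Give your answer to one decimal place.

95.8

N = 12.
Strictly below 96: 11. Equal to 96: 1.
PR = (11 + 0.5·1)/12 × 100 = 95.8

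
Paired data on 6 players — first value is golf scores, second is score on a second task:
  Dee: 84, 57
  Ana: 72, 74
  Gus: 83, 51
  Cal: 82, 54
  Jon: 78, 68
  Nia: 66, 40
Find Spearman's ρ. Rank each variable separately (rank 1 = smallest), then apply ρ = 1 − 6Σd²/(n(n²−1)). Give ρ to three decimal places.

0.029

Ranks of variable 1: 6, 2, 5, 4, 3, 1
Ranks of variable 2: 4, 6, 2, 3, 5, 1
d = r₁ − r₂: 2, -4, 3, 1, -2, 0
d²: 4, 16, 9, 1, 4, 0; Σd² = 34
ρ = 1 − 6·34/(6·35) = 1 − 204/210 = 0.029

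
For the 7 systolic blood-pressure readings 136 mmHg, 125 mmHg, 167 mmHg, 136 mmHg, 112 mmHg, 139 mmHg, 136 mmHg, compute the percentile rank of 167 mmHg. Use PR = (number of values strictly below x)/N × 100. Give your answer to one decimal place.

85.7

N = 7.
Strictly below 167: 6. Equal to 167: 1.
PR = 6/7 × 100 = 85.7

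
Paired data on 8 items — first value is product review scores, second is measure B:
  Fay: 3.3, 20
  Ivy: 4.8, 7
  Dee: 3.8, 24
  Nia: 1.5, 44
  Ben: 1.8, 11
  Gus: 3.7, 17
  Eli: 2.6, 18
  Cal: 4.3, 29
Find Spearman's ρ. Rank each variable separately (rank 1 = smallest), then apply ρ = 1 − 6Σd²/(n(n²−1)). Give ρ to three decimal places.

-0.238

Ranks of variable 1: 4, 8, 6, 1, 2, 5, 3, 7
Ranks of variable 2: 5, 1, 6, 8, 2, 3, 4, 7
d = r₁ − r₂: -1, 7, 0, -7, 0, 2, -1, 0
d²: 1, 49, 0, 49, 0, 4, 1, 0; Σd² = 104
ρ = 1 − 6·104/(8·63) = 1 − 624/504 = -0.238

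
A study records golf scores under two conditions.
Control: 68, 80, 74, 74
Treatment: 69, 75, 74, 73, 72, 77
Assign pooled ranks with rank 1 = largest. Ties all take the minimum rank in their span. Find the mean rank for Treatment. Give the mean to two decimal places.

Sorted (descending): 80, 77, 75, 74, 74, 74, 73, 72, 69, 68
The 3 values of 74 occupy positions 4–6 → each gets rank 4.
Treatment values → pooled ranks: 69→9, 75→3, 74→4, 73→7, 72→8, 77→2
Mean rank = (9 + 3 + 4 + 7 + 8 + 2) / 6 = 5.50

5.50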